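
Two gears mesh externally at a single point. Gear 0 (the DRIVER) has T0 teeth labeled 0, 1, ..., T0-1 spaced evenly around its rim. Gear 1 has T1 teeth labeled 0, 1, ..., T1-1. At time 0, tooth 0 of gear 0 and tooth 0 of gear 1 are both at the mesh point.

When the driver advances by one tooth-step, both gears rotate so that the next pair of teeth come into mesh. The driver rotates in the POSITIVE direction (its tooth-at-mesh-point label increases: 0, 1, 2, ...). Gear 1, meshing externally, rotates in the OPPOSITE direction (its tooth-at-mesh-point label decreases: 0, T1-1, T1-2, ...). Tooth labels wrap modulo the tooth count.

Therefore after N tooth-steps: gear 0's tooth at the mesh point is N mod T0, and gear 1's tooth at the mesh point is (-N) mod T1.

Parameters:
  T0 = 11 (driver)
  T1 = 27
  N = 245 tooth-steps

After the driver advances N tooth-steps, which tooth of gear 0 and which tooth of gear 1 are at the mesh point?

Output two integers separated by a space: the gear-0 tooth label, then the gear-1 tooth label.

Answer: 3 25

Derivation:
Gear 0 (driver, T0=11): tooth at mesh = N mod T0
  245 = 22 * 11 + 3, so 245 mod 11 = 3
  gear 0 tooth = 3
Gear 1 (driven, T1=27): tooth at mesh = (-N) mod T1
  245 = 9 * 27 + 2, so 245 mod 27 = 2
  (-245) mod 27 = (-2) mod 27 = 27 - 2 = 25
Mesh after 245 steps: gear-0 tooth 3 meets gear-1 tooth 25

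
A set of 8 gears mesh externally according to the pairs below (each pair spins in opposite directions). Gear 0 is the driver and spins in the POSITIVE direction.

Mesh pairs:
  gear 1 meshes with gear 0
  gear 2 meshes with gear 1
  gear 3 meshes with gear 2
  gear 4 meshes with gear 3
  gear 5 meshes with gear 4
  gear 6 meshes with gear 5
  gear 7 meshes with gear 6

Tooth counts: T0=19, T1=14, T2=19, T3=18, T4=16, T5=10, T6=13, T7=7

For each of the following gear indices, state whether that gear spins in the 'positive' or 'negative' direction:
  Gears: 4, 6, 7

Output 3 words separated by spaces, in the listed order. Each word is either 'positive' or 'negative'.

Gear 0 (driver): positive (depth 0)
  gear 1: meshes with gear 0 -> depth 1 -> negative (opposite of gear 0)
  gear 2: meshes with gear 1 -> depth 2 -> positive (opposite of gear 1)
  gear 3: meshes with gear 2 -> depth 3 -> negative (opposite of gear 2)
  gear 4: meshes with gear 3 -> depth 4 -> positive (opposite of gear 3)
  gear 5: meshes with gear 4 -> depth 5 -> negative (opposite of gear 4)
  gear 6: meshes with gear 5 -> depth 6 -> positive (opposite of gear 5)
  gear 7: meshes with gear 6 -> depth 7 -> negative (opposite of gear 6)
Queried indices 4, 6, 7 -> positive, positive, negative

Answer: positive positive negative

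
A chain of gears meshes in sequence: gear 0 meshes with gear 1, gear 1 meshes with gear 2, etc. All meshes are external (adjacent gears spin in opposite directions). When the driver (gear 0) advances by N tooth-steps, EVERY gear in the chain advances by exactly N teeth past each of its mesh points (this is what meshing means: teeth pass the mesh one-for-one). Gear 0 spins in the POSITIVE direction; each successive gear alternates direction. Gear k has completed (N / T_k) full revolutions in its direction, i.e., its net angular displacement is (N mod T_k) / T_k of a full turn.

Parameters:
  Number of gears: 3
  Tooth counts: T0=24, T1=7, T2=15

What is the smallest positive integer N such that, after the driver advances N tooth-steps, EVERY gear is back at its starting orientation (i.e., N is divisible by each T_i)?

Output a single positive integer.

Answer: 840

Derivation:
Gear k returns to start when N is a multiple of T_k.
All gears at start simultaneously when N is a common multiple of [24, 7, 15]; the smallest such N is lcm(24, 7, 15).
Start: lcm = T0 = 24
Fold in T1=7: gcd(24, 7) = 1; lcm(24, 7) = 24 * 7 / 1 = 168 / 1 = 168
Fold in T2=15: gcd(168, 15) = 3; lcm(168, 15) = 168 * 15 / 3 = 2520 / 3 = 840
Full cycle length = 840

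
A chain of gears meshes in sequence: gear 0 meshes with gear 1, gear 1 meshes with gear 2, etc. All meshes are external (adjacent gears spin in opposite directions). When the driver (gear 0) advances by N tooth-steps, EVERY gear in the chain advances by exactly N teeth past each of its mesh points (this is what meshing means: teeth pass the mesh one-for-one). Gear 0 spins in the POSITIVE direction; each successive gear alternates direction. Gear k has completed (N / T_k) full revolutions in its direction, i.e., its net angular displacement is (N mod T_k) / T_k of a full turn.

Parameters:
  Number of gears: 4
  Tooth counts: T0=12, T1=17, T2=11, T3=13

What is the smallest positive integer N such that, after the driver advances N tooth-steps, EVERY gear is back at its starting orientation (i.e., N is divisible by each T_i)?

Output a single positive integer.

Answer: 29172

Derivation:
Gear k returns to start when N is a multiple of T_k.
All gears at start simultaneously when N is a common multiple of [12, 17, 11, 13]; the smallest such N is lcm(12, 17, 11, 13).
Start: lcm = T0 = 12
Fold in T1=17: gcd(12, 17) = 1; lcm(12, 17) = 12 * 17 / 1 = 204 / 1 = 204
Fold in T2=11: gcd(204, 11) = 1; lcm(204, 11) = 204 * 11 / 1 = 2244 / 1 = 2244
Fold in T3=13: gcd(2244, 13) = 1; lcm(2244, 13) = 2244 * 13 / 1 = 29172 / 1 = 29172
Full cycle length = 29172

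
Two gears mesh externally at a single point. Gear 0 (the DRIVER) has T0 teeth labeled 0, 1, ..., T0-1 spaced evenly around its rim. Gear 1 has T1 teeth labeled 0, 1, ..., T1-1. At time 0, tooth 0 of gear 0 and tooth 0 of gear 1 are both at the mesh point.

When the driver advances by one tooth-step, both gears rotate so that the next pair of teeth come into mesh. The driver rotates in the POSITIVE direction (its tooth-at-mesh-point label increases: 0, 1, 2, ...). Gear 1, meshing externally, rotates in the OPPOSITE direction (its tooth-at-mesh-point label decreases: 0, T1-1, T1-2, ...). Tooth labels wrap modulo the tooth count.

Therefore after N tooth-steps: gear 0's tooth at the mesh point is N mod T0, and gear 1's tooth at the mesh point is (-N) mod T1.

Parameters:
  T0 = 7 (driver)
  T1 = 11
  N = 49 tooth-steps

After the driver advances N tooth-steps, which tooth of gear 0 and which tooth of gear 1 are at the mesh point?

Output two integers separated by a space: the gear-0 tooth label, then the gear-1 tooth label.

Gear 0 (driver, T0=7): tooth at mesh = N mod T0
  49 = 7 * 7 + 0, so 49 mod 7 = 0
  gear 0 tooth = 0
Gear 1 (driven, T1=11): tooth at mesh = (-N) mod T1
  49 = 4 * 11 + 5, so 49 mod 11 = 5
  (-49) mod 11 = (-5) mod 11 = 11 - 5 = 6
Mesh after 49 steps: gear-0 tooth 0 meets gear-1 tooth 6

Answer: 0 6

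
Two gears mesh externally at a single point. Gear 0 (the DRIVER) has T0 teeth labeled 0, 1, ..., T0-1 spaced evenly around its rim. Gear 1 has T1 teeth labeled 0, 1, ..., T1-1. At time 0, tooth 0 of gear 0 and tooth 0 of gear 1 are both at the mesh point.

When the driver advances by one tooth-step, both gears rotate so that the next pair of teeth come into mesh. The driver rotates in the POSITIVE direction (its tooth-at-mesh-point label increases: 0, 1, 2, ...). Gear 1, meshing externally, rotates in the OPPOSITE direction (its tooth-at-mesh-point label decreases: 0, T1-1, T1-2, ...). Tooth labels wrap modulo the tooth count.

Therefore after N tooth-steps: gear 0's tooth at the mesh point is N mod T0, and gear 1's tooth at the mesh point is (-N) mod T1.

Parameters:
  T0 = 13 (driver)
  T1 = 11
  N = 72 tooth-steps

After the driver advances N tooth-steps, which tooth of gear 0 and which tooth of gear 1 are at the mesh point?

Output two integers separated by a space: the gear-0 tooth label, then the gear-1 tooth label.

Gear 0 (driver, T0=13): tooth at mesh = N mod T0
  72 = 5 * 13 + 7, so 72 mod 13 = 7
  gear 0 tooth = 7
Gear 1 (driven, T1=11): tooth at mesh = (-N) mod T1
  72 = 6 * 11 + 6, so 72 mod 11 = 6
  (-72) mod 11 = (-6) mod 11 = 11 - 6 = 5
Mesh after 72 steps: gear-0 tooth 7 meets gear-1 tooth 5

Answer: 7 5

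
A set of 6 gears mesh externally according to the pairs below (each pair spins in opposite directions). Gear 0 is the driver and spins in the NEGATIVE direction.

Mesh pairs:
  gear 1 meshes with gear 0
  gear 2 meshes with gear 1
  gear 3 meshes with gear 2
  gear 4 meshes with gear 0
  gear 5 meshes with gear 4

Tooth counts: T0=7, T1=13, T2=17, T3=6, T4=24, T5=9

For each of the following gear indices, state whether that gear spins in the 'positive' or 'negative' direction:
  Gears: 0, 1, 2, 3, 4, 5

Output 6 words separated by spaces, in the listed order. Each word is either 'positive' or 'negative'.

Answer: negative positive negative positive positive negative

Derivation:
Gear 0 (driver): negative (depth 0)
  gear 1: meshes with gear 0 -> depth 1 -> positive (opposite of gear 0)
  gear 2: meshes with gear 1 -> depth 2 -> negative (opposite of gear 1)
  gear 3: meshes with gear 2 -> depth 3 -> positive (opposite of gear 2)
  gear 4: meshes with gear 0 -> depth 1 -> positive (opposite of gear 0)
  gear 5: meshes with gear 4 -> depth 2 -> negative (opposite of gear 4)
Queried indices 0, 1, 2, 3, 4, 5 -> negative, positive, negative, positive, positive, negative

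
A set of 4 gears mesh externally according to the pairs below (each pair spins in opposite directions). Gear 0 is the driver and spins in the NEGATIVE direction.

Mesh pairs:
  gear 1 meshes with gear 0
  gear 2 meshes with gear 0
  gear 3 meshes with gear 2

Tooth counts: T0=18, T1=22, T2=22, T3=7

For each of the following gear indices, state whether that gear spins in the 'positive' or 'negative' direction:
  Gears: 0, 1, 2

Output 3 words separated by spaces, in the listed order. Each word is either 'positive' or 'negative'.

Gear 0 (driver): negative (depth 0)
  gear 1: meshes with gear 0 -> depth 1 -> positive (opposite of gear 0)
  gear 2: meshes with gear 0 -> depth 1 -> positive (opposite of gear 0)
  gear 3: meshes with gear 2 -> depth 2 -> negative (opposite of gear 2)
Queried indices 0, 1, 2 -> negative, positive, positive

Answer: negative positive positive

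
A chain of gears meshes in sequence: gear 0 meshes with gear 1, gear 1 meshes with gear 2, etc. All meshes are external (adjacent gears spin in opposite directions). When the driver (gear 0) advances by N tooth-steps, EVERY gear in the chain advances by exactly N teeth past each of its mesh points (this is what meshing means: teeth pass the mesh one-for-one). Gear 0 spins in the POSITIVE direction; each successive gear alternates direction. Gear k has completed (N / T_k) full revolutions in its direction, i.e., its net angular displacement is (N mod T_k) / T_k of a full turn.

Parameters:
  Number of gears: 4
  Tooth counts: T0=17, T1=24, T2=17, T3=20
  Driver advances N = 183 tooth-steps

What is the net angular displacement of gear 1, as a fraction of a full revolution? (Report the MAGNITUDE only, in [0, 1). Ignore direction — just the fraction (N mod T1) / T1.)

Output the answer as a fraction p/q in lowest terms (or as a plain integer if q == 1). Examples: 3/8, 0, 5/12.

Chain of 4 gears, tooth counts: [17, 24, 17, 20]
  gear 0: T0=17, direction=positive, advance = 183 mod 17 = 13 teeth = 13/17 turn
  gear 1: T1=24, direction=negative, advance = 183 mod 24 = 15 teeth = 15/24 turn
  gear 2: T2=17, direction=positive, advance = 183 mod 17 = 13 teeth = 13/17 turn
  gear 3: T3=20, direction=negative, advance = 183 mod 20 = 3 teeth = 3/20 turn
Gear 1: 183 mod 24 = 15
Fraction = 15 / 24 = 5/8 (gcd(15,24)=3) = 5/8

Answer: 5/8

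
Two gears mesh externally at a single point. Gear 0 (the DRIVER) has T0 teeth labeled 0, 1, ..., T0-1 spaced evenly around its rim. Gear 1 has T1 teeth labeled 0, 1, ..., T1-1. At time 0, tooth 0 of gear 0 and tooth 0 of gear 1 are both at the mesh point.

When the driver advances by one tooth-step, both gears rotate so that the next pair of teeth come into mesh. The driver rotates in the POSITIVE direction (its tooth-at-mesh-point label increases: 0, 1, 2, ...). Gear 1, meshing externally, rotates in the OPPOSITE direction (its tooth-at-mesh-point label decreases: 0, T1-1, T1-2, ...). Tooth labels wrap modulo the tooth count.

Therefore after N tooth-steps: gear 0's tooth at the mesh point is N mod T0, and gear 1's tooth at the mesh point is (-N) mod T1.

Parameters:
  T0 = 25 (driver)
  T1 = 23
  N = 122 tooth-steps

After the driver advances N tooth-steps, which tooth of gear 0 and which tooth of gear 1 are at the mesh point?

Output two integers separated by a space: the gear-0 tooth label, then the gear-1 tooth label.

Answer: 22 16

Derivation:
Gear 0 (driver, T0=25): tooth at mesh = N mod T0
  122 = 4 * 25 + 22, so 122 mod 25 = 22
  gear 0 tooth = 22
Gear 1 (driven, T1=23): tooth at mesh = (-N) mod T1
  122 = 5 * 23 + 7, so 122 mod 23 = 7
  (-122) mod 23 = (-7) mod 23 = 23 - 7 = 16
Mesh after 122 steps: gear-0 tooth 22 meets gear-1 tooth 16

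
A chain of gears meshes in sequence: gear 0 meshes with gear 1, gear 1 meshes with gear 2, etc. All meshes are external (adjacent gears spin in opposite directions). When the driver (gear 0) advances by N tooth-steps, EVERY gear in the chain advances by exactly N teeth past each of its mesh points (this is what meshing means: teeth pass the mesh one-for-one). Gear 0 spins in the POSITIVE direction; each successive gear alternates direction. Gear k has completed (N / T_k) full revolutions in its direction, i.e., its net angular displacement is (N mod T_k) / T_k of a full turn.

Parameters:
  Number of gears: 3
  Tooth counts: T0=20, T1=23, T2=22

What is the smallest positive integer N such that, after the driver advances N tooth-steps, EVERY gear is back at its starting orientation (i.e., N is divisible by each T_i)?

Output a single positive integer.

Answer: 5060

Derivation:
Gear k returns to start when N is a multiple of T_k.
All gears at start simultaneously when N is a common multiple of [20, 23, 22]; the smallest such N is lcm(20, 23, 22).
Start: lcm = T0 = 20
Fold in T1=23: gcd(20, 23) = 1; lcm(20, 23) = 20 * 23 / 1 = 460 / 1 = 460
Fold in T2=22: gcd(460, 22) = 2; lcm(460, 22) = 460 * 22 / 2 = 10120 / 2 = 5060
Full cycle length = 5060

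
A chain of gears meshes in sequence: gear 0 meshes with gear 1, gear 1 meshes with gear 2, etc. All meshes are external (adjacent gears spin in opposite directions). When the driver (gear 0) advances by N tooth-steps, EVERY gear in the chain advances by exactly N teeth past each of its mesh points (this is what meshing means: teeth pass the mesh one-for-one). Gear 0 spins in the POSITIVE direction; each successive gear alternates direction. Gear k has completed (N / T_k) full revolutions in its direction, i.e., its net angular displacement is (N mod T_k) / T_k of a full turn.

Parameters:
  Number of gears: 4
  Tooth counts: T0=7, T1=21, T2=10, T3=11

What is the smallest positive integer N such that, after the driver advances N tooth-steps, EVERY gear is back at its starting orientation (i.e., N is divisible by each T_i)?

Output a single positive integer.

Gear k returns to start when N is a multiple of T_k.
All gears at start simultaneously when N is a common multiple of [7, 21, 10, 11]; the smallest such N is lcm(7, 21, 10, 11).
Start: lcm = T0 = 7
Fold in T1=21: gcd(7, 21) = 7; lcm(7, 21) = 7 * 21 / 7 = 147 / 7 = 21
Fold in T2=10: gcd(21, 10) = 1; lcm(21, 10) = 21 * 10 / 1 = 210 / 1 = 210
Fold in T3=11: gcd(210, 11) = 1; lcm(210, 11) = 210 * 11 / 1 = 2310 / 1 = 2310
Full cycle length = 2310

Answer: 2310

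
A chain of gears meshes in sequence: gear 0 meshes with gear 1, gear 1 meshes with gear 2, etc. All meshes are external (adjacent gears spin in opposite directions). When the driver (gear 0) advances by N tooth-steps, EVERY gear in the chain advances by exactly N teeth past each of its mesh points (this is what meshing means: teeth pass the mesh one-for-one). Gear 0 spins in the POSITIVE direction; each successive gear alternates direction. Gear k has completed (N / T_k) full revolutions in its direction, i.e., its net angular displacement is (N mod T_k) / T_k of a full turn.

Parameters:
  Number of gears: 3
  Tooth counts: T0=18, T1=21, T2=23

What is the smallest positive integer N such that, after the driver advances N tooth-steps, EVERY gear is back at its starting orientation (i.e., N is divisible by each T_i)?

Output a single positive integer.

Gear k returns to start when N is a multiple of T_k.
All gears at start simultaneously when N is a common multiple of [18, 21, 23]; the smallest such N is lcm(18, 21, 23).
Start: lcm = T0 = 18
Fold in T1=21: gcd(18, 21) = 3; lcm(18, 21) = 18 * 21 / 3 = 378 / 3 = 126
Fold in T2=23: gcd(126, 23) = 1; lcm(126, 23) = 126 * 23 / 1 = 2898 / 1 = 2898
Full cycle length = 2898

Answer: 2898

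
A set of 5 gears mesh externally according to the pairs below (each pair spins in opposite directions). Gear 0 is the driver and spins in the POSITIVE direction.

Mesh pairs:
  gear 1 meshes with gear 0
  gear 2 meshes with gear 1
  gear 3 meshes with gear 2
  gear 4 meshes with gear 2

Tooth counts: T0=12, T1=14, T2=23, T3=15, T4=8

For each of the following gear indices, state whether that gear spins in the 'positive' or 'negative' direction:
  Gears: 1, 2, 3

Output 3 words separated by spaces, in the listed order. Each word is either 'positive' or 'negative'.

Gear 0 (driver): positive (depth 0)
  gear 1: meshes with gear 0 -> depth 1 -> negative (opposite of gear 0)
  gear 2: meshes with gear 1 -> depth 2 -> positive (opposite of gear 1)
  gear 3: meshes with gear 2 -> depth 3 -> negative (opposite of gear 2)
  gear 4: meshes with gear 2 -> depth 3 -> negative (opposite of gear 2)
Queried indices 1, 2, 3 -> negative, positive, negative

Answer: negative positive negative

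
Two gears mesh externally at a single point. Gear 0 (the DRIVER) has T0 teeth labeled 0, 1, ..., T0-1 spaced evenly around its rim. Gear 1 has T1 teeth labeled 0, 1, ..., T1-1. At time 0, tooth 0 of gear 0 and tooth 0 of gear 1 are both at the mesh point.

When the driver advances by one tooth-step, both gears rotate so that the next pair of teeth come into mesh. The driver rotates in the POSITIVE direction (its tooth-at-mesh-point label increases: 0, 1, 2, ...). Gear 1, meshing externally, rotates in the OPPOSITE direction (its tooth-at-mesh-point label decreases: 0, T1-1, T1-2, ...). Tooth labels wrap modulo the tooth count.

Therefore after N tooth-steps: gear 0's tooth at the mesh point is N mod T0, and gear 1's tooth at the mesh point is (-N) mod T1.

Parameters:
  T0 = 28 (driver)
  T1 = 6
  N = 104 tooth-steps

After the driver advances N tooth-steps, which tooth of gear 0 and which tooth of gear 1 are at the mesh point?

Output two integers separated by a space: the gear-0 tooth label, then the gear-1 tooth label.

Gear 0 (driver, T0=28): tooth at mesh = N mod T0
  104 = 3 * 28 + 20, so 104 mod 28 = 20
  gear 0 tooth = 20
Gear 1 (driven, T1=6): tooth at mesh = (-N) mod T1
  104 = 17 * 6 + 2, so 104 mod 6 = 2
  (-104) mod 6 = (-2) mod 6 = 6 - 2 = 4
Mesh after 104 steps: gear-0 tooth 20 meets gear-1 tooth 4

Answer: 20 4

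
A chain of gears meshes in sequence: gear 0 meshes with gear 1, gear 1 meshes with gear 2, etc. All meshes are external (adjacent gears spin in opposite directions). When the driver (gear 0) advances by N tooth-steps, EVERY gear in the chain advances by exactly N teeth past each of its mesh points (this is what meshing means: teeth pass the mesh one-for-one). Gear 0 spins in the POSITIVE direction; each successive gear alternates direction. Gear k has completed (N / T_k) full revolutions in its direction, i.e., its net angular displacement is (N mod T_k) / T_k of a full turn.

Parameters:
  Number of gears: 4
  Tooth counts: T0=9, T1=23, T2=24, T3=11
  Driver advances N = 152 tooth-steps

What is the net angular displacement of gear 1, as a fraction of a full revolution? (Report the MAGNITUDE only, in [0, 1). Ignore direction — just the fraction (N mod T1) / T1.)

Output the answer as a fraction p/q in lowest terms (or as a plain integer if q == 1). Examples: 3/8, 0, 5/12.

Chain of 4 gears, tooth counts: [9, 23, 24, 11]
  gear 0: T0=9, direction=positive, advance = 152 mod 9 = 8 teeth = 8/9 turn
  gear 1: T1=23, direction=negative, advance = 152 mod 23 = 14 teeth = 14/23 turn
  gear 2: T2=24, direction=positive, advance = 152 mod 24 = 8 teeth = 8/24 turn
  gear 3: T3=11, direction=negative, advance = 152 mod 11 = 9 teeth = 9/11 turn
Gear 1: 152 mod 23 = 14
Fraction = 14 / 23 = 14/23 (gcd(14,23)=1) = 14/23

Answer: 14/23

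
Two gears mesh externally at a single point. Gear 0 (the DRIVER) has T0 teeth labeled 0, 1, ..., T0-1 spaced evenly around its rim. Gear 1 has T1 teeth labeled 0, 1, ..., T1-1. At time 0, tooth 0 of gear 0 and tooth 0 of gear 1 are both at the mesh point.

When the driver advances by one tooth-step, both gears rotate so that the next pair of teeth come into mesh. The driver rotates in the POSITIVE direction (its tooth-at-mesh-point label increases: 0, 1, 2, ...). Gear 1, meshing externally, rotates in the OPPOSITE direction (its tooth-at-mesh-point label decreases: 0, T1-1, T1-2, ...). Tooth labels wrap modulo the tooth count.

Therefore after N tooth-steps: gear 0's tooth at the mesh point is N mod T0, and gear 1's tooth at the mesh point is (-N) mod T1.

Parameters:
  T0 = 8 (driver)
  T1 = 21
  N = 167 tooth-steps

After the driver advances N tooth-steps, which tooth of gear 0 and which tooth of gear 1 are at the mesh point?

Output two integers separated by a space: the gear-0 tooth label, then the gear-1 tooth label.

Gear 0 (driver, T0=8): tooth at mesh = N mod T0
  167 = 20 * 8 + 7, so 167 mod 8 = 7
  gear 0 tooth = 7
Gear 1 (driven, T1=21): tooth at mesh = (-N) mod T1
  167 = 7 * 21 + 20, so 167 mod 21 = 20
  (-167) mod 21 = (-20) mod 21 = 21 - 20 = 1
Mesh after 167 steps: gear-0 tooth 7 meets gear-1 tooth 1

Answer: 7 1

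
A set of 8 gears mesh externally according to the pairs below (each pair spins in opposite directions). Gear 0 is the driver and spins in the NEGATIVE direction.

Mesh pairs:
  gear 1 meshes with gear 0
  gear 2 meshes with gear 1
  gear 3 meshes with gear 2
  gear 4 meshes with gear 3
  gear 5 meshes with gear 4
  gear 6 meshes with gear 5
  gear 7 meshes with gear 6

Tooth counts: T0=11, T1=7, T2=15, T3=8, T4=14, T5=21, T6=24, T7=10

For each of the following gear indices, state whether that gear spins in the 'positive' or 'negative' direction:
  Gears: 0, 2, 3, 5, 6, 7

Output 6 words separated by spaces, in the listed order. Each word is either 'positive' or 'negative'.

Gear 0 (driver): negative (depth 0)
  gear 1: meshes with gear 0 -> depth 1 -> positive (opposite of gear 0)
  gear 2: meshes with gear 1 -> depth 2 -> negative (opposite of gear 1)
  gear 3: meshes with gear 2 -> depth 3 -> positive (opposite of gear 2)
  gear 4: meshes with gear 3 -> depth 4 -> negative (opposite of gear 3)
  gear 5: meshes with gear 4 -> depth 5 -> positive (opposite of gear 4)
  gear 6: meshes with gear 5 -> depth 6 -> negative (opposite of gear 5)
  gear 7: meshes with gear 6 -> depth 7 -> positive (opposite of gear 6)
Queried indices 0, 2, 3, 5, 6, 7 -> negative, negative, positive, positive, negative, positive

Answer: negative negative positive positive negative positive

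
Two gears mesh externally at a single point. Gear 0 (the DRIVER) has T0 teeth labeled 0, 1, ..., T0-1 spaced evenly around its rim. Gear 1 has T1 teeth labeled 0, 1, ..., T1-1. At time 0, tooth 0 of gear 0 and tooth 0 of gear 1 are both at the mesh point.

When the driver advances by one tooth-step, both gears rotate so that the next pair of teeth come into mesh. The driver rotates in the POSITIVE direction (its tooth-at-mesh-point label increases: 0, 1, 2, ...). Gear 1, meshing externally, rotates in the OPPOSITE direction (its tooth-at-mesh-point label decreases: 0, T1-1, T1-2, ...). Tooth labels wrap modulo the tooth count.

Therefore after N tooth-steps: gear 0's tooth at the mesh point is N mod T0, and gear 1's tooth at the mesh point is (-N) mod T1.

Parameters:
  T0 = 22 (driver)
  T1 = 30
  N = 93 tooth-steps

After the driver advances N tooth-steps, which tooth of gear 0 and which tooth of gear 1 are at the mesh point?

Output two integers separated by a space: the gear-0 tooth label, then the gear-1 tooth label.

Gear 0 (driver, T0=22): tooth at mesh = N mod T0
  93 = 4 * 22 + 5, so 93 mod 22 = 5
  gear 0 tooth = 5
Gear 1 (driven, T1=30): tooth at mesh = (-N) mod T1
  93 = 3 * 30 + 3, so 93 mod 30 = 3
  (-93) mod 30 = (-3) mod 30 = 30 - 3 = 27
Mesh after 93 steps: gear-0 tooth 5 meets gear-1 tooth 27

Answer: 5 27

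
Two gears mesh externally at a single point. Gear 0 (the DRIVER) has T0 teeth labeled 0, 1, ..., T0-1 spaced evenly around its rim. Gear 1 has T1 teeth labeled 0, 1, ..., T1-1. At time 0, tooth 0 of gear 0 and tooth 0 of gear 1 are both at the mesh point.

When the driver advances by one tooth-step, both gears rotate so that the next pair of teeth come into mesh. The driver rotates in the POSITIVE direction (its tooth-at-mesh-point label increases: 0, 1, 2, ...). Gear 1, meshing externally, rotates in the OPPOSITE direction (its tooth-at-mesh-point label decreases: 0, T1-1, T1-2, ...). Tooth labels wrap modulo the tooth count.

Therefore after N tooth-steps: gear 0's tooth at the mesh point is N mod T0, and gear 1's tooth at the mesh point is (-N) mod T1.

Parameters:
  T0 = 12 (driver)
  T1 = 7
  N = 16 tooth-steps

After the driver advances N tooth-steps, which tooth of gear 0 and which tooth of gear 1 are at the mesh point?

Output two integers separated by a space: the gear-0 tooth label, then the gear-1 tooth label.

Answer: 4 5

Derivation:
Gear 0 (driver, T0=12): tooth at mesh = N mod T0
  16 = 1 * 12 + 4, so 16 mod 12 = 4
  gear 0 tooth = 4
Gear 1 (driven, T1=7): tooth at mesh = (-N) mod T1
  16 = 2 * 7 + 2, so 16 mod 7 = 2
  (-16) mod 7 = (-2) mod 7 = 7 - 2 = 5
Mesh after 16 steps: gear-0 tooth 4 meets gear-1 tooth 5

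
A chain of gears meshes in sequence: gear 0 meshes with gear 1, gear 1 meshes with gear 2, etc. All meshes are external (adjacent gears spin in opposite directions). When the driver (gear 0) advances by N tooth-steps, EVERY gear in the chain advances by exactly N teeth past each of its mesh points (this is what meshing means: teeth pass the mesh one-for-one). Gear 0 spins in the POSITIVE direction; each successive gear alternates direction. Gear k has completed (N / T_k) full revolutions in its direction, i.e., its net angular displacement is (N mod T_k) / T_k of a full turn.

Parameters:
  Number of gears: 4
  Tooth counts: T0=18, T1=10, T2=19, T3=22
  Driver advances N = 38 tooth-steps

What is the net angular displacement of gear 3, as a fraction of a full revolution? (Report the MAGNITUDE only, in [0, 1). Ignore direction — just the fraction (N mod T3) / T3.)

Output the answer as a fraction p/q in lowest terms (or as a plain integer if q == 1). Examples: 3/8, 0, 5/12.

Answer: 8/11

Derivation:
Chain of 4 gears, tooth counts: [18, 10, 19, 22]
  gear 0: T0=18, direction=positive, advance = 38 mod 18 = 2 teeth = 2/18 turn
  gear 1: T1=10, direction=negative, advance = 38 mod 10 = 8 teeth = 8/10 turn
  gear 2: T2=19, direction=positive, advance = 38 mod 19 = 0 teeth = 0/19 turn
  gear 3: T3=22, direction=negative, advance = 38 mod 22 = 16 teeth = 16/22 turn
Gear 3: 38 mod 22 = 16
Fraction = 16 / 22 = 8/11 (gcd(16,22)=2) = 8/11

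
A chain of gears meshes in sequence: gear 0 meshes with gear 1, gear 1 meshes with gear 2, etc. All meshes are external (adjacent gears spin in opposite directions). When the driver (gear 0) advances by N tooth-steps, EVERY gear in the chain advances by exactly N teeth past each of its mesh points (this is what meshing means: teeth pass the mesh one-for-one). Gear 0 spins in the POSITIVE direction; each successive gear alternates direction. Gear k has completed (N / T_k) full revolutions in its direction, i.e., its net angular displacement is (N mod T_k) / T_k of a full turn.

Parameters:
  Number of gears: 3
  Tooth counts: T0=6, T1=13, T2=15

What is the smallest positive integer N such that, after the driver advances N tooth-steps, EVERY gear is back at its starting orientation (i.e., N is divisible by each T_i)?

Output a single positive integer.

Answer: 390

Derivation:
Gear k returns to start when N is a multiple of T_k.
All gears at start simultaneously when N is a common multiple of [6, 13, 15]; the smallest such N is lcm(6, 13, 15).
Start: lcm = T0 = 6
Fold in T1=13: gcd(6, 13) = 1; lcm(6, 13) = 6 * 13 / 1 = 78 / 1 = 78
Fold in T2=15: gcd(78, 15) = 3; lcm(78, 15) = 78 * 15 / 3 = 1170 / 3 = 390
Full cycle length = 390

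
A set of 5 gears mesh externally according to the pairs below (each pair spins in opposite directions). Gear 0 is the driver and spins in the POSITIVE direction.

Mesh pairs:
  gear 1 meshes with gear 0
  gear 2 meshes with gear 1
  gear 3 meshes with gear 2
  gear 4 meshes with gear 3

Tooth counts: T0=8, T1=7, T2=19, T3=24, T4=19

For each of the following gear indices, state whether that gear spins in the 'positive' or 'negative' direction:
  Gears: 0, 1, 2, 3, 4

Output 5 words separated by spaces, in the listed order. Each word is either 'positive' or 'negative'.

Gear 0 (driver): positive (depth 0)
  gear 1: meshes with gear 0 -> depth 1 -> negative (opposite of gear 0)
  gear 2: meshes with gear 1 -> depth 2 -> positive (opposite of gear 1)
  gear 3: meshes with gear 2 -> depth 3 -> negative (opposite of gear 2)
  gear 4: meshes with gear 3 -> depth 4 -> positive (opposite of gear 3)
Queried indices 0, 1, 2, 3, 4 -> positive, negative, positive, negative, positive

Answer: positive negative positive negative positive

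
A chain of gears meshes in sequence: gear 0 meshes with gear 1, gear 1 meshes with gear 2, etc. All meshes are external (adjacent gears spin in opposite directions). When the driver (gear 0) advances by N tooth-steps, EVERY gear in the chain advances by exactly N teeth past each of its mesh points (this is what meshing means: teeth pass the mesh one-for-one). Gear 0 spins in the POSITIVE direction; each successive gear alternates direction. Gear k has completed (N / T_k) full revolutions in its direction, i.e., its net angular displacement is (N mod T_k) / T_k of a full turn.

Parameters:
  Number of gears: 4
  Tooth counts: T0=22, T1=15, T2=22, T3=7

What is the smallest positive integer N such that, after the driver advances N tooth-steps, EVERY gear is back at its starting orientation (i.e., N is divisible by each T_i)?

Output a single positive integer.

Gear k returns to start when N is a multiple of T_k.
All gears at start simultaneously when N is a common multiple of [22, 15, 22, 7]; the smallest such N is lcm(22, 15, 22, 7).
Start: lcm = T0 = 22
Fold in T1=15: gcd(22, 15) = 1; lcm(22, 15) = 22 * 15 / 1 = 330 / 1 = 330
Fold in T2=22: gcd(330, 22) = 22; lcm(330, 22) = 330 * 22 / 22 = 7260 / 22 = 330
Fold in T3=7: gcd(330, 7) = 1; lcm(330, 7) = 330 * 7 / 1 = 2310 / 1 = 2310
Full cycle length = 2310

Answer: 2310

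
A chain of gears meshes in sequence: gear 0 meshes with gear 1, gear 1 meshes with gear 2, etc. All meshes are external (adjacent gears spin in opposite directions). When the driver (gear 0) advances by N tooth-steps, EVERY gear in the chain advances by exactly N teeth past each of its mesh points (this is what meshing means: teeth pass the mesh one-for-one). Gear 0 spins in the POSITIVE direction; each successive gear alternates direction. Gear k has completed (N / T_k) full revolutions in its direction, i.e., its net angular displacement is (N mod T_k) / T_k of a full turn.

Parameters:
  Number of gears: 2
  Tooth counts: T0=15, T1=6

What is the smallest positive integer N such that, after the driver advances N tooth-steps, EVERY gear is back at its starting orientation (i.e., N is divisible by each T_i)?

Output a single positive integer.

Answer: 30

Derivation:
Gear k returns to start when N is a multiple of T_k.
All gears at start simultaneously when N is a common multiple of [15, 6]; the smallest such N is lcm(15, 6).
Start: lcm = T0 = 15
Fold in T1=6: gcd(15, 6) = 3; lcm(15, 6) = 15 * 6 / 3 = 90 / 3 = 30
Full cycle length = 30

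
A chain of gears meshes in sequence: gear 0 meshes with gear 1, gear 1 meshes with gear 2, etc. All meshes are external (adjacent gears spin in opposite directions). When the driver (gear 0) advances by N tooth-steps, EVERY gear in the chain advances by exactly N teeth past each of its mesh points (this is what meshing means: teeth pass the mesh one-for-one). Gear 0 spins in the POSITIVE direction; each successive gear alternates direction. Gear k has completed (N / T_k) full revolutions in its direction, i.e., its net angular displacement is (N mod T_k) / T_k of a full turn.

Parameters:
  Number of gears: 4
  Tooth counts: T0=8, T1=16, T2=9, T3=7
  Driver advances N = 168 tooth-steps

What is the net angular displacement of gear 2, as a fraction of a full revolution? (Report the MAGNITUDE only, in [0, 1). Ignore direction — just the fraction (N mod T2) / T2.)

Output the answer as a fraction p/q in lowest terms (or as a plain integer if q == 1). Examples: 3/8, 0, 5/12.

Chain of 4 gears, tooth counts: [8, 16, 9, 7]
  gear 0: T0=8, direction=positive, advance = 168 mod 8 = 0 teeth = 0/8 turn
  gear 1: T1=16, direction=negative, advance = 168 mod 16 = 8 teeth = 8/16 turn
  gear 2: T2=9, direction=positive, advance = 168 mod 9 = 6 teeth = 6/9 turn
  gear 3: T3=7, direction=negative, advance = 168 mod 7 = 0 teeth = 0/7 turn
Gear 2: 168 mod 9 = 6
Fraction = 6 / 9 = 2/3 (gcd(6,9)=3) = 2/3

Answer: 2/3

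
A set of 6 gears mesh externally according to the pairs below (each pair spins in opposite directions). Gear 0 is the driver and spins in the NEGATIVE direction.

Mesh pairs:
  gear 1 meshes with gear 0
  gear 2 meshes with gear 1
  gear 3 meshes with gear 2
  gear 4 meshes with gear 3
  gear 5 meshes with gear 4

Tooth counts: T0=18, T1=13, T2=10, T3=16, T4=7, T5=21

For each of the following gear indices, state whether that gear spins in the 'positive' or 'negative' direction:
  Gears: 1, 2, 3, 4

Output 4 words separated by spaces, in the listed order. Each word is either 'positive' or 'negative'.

Gear 0 (driver): negative (depth 0)
  gear 1: meshes with gear 0 -> depth 1 -> positive (opposite of gear 0)
  gear 2: meshes with gear 1 -> depth 2 -> negative (opposite of gear 1)
  gear 3: meshes with gear 2 -> depth 3 -> positive (opposite of gear 2)
  gear 4: meshes with gear 3 -> depth 4 -> negative (opposite of gear 3)
  gear 5: meshes with gear 4 -> depth 5 -> positive (opposite of gear 4)
Queried indices 1, 2, 3, 4 -> positive, negative, positive, negative

Answer: positive negative positive negative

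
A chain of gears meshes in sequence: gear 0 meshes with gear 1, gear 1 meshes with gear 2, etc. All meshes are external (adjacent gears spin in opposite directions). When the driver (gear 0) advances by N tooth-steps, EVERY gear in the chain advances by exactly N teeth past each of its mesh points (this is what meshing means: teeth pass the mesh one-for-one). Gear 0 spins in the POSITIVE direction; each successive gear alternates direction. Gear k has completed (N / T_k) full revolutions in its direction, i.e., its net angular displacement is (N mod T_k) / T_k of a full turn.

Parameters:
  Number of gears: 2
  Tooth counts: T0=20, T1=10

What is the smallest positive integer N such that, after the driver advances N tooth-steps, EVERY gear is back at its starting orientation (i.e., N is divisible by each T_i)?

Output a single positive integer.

Answer: 20

Derivation:
Gear k returns to start when N is a multiple of T_k.
All gears at start simultaneously when N is a common multiple of [20, 10]; the smallest such N is lcm(20, 10).
Start: lcm = T0 = 20
Fold in T1=10: gcd(20, 10) = 10; lcm(20, 10) = 20 * 10 / 10 = 200 / 10 = 20
Full cycle length = 20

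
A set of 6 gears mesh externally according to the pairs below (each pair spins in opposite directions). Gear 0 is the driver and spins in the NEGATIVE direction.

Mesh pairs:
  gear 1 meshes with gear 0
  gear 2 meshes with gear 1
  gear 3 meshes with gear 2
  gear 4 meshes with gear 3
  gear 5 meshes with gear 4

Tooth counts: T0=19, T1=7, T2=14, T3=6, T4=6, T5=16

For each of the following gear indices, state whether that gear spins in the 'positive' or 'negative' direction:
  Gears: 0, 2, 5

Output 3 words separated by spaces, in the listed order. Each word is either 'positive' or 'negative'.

Gear 0 (driver): negative (depth 0)
  gear 1: meshes with gear 0 -> depth 1 -> positive (opposite of gear 0)
  gear 2: meshes with gear 1 -> depth 2 -> negative (opposite of gear 1)
  gear 3: meshes with gear 2 -> depth 3 -> positive (opposite of gear 2)
  gear 4: meshes with gear 3 -> depth 4 -> negative (opposite of gear 3)
  gear 5: meshes with gear 4 -> depth 5 -> positive (opposite of gear 4)
Queried indices 0, 2, 5 -> negative, negative, positive

Answer: negative negative positive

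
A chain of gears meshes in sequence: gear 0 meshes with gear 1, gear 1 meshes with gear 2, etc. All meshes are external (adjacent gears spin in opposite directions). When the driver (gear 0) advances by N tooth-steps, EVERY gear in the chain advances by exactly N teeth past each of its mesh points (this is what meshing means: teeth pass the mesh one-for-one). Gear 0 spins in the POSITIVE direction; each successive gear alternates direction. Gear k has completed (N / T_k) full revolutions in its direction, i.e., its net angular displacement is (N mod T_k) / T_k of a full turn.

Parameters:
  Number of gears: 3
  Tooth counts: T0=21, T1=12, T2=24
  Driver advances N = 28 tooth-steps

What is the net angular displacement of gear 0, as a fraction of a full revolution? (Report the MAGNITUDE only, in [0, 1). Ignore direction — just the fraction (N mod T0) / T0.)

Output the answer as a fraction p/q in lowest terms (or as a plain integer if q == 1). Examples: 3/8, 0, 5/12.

Chain of 3 gears, tooth counts: [21, 12, 24]
  gear 0: T0=21, direction=positive, advance = 28 mod 21 = 7 teeth = 7/21 turn
  gear 1: T1=12, direction=negative, advance = 28 mod 12 = 4 teeth = 4/12 turn
  gear 2: T2=24, direction=positive, advance = 28 mod 24 = 4 teeth = 4/24 turn
Gear 0: 28 mod 21 = 7
Fraction = 7 / 21 = 1/3 (gcd(7,21)=7) = 1/3

Answer: 1/3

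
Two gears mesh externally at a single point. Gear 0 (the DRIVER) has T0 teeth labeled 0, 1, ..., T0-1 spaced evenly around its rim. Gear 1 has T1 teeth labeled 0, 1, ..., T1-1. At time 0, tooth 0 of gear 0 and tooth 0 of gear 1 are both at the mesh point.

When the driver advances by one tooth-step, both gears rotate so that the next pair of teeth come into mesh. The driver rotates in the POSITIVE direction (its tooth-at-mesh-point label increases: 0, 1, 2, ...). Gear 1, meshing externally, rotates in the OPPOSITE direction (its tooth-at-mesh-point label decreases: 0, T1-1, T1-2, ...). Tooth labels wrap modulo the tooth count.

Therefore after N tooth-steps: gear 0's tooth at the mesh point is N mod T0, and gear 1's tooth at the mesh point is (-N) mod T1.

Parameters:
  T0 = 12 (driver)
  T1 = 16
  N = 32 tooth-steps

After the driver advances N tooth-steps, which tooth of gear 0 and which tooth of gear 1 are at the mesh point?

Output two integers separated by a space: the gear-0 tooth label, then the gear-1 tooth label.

Answer: 8 0

Derivation:
Gear 0 (driver, T0=12): tooth at mesh = N mod T0
  32 = 2 * 12 + 8, so 32 mod 12 = 8
  gear 0 tooth = 8
Gear 1 (driven, T1=16): tooth at mesh = (-N) mod T1
  32 = 2 * 16 + 0, so 32 mod 16 = 0
  (-32) mod 16 = 0
Mesh after 32 steps: gear-0 tooth 8 meets gear-1 tooth 0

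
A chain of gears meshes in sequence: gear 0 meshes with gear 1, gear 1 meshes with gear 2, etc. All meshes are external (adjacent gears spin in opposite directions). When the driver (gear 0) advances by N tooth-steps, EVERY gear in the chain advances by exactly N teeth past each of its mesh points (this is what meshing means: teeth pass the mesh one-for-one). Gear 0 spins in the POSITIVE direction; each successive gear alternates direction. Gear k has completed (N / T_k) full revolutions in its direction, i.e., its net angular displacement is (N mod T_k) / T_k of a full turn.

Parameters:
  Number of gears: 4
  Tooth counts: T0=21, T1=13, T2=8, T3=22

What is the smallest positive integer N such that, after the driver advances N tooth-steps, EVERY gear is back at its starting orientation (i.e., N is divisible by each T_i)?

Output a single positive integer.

Answer: 24024

Derivation:
Gear k returns to start when N is a multiple of T_k.
All gears at start simultaneously when N is a common multiple of [21, 13, 8, 22]; the smallest such N is lcm(21, 13, 8, 22).
Start: lcm = T0 = 21
Fold in T1=13: gcd(21, 13) = 1; lcm(21, 13) = 21 * 13 / 1 = 273 / 1 = 273
Fold in T2=8: gcd(273, 8) = 1; lcm(273, 8) = 273 * 8 / 1 = 2184 / 1 = 2184
Fold in T3=22: gcd(2184, 22) = 2; lcm(2184, 22) = 2184 * 22 / 2 = 48048 / 2 = 24024
Full cycle length = 24024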